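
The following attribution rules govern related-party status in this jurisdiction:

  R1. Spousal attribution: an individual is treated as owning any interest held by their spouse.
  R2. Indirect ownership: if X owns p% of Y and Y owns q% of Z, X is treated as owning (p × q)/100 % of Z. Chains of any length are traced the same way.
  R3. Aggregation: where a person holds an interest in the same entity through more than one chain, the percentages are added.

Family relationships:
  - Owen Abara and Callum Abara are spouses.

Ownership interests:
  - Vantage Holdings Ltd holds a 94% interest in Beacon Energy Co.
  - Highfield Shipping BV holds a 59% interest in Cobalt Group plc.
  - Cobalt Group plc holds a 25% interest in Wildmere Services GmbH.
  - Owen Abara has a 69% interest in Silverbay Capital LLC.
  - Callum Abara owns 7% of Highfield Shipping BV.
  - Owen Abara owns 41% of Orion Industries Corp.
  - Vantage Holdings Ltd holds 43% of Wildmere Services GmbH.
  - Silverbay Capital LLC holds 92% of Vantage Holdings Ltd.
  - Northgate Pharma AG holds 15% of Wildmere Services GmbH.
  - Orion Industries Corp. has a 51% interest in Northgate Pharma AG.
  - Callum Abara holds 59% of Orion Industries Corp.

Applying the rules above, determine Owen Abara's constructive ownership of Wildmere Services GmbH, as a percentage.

35.9789%

By spousal attribution (R1), Owen Abara is treated as also owning Callum Abara's interest in Orion Industries Corp, giving 41% + 59% = 100%.
By spousal attribution (R1), Owen Abara is treated as owning Callum Abara's 7% interest in Highfield Shipping BV.
Chain via Silverbay Capital LLC → Vantage Holdings Ltd (R2): 69% × 92% × 43% = 27.2964% of Wildmere Services GmbH.
Chain via Orion Industries Corp. → Northgate Pharma AG (R2): 100% × 51% × 15% = 7.65% of Wildmere Services GmbH.
Chain via Highfield Shipping BV → Cobalt Group plc (R2): 7% × 59% × 25% = 1.0325% of Wildmere Services GmbH.
Aggregating (R3): 27.2964% + 7.65% + 1.0325% = 35.9789%.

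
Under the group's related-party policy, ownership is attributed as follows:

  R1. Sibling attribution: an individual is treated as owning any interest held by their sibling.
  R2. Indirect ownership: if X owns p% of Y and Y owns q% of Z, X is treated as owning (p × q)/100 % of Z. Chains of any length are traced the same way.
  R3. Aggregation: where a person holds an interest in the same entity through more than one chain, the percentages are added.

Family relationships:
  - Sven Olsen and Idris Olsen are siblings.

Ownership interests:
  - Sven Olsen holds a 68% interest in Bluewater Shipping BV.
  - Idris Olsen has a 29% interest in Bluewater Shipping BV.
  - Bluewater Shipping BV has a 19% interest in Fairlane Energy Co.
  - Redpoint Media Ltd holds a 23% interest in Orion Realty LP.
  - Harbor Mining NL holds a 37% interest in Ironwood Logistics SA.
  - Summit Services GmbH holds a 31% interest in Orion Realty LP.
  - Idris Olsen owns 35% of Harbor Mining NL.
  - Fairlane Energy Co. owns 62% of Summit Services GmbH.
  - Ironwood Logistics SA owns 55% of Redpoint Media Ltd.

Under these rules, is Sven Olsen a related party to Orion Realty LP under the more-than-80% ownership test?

By sibling attribution (R1), Sven Olsen is treated as also owning Idris Olsen's interest in Bluewater Shipping BV, giving 68% + 29% = 97%.
By sibling attribution (R1), Sven Olsen is treated as owning Idris Olsen's 35% interest in Harbor Mining NL.
Chain via Bluewater Shipping BV → Fairlane Energy Co. → Summit Services GmbH (R2): 97% × 19% × 62% × 31% = 3.542246% of Orion Realty LP.
Chain via Harbor Mining NL → Ironwood Logistics SA → Redpoint Media Ltd (R2): 35% × 37% × 55% × 23% = 1.638175% of Orion Realty LP.
Aggregating (R3): 3.542246% + 1.638175% = 5.180421%.
5.180421% does not exceed the 80% threshold, so Sven is not a related party to Orion Realty LP.

No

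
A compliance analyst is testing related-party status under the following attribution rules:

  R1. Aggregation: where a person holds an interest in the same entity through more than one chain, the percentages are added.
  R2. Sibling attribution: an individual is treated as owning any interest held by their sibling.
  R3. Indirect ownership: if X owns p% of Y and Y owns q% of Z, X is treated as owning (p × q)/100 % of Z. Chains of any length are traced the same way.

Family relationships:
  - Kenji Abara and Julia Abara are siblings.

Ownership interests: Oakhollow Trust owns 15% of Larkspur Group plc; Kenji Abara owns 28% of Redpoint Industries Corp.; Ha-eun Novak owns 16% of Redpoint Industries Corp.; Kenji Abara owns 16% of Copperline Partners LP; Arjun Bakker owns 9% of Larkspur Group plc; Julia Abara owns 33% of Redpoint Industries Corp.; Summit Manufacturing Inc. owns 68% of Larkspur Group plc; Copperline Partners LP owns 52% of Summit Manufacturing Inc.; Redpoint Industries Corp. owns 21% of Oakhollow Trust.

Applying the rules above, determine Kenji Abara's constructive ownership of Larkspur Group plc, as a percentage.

By sibling attribution (R2), Kenji Abara is treated as also owning Julia Abara's interest in Redpoint Industries Corp, giving 28% + 33% = 61%.
Chain via Copperline Partners LP → Summit Manufacturing Inc. (R3): 16% × 52% × 68% = 5.6576% of Larkspur Group plc.
Chain via Redpoint Industries Corp. → Oakhollow Trust (R3): 61% × 21% × 15% = 1.9215% of Larkspur Group plc.
Aggregating (R1): 5.6576% + 1.9215% = 7.5791%.

7.5791%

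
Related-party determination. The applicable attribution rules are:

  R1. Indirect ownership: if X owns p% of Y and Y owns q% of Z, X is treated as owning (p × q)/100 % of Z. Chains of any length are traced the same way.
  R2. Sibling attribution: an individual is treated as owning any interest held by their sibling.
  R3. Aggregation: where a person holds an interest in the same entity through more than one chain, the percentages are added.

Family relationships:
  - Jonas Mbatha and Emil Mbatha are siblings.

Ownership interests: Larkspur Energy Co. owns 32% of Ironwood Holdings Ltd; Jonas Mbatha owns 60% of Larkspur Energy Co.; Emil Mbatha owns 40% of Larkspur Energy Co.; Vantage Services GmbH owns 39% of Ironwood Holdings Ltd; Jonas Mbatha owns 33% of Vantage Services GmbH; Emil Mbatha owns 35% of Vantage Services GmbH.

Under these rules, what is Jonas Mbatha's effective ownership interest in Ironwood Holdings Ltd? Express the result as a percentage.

58.52%

By sibling attribution (R2), Jonas Mbatha is treated as also owning Emil Mbatha's interest in Larkspur Energy Co, giving 60% + 40% = 100%.
By sibling attribution (R2), Jonas Mbatha is treated as also owning Emil Mbatha's interest in Vantage Services GmbH, giving 33% + 35% = 68%.
Chain via Larkspur Energy Co. (R1): 100% × 32% = 32% of Ironwood Holdings Ltd.
Chain via Vantage Services GmbH (R1): 68% × 39% = 26.52% of Ironwood Holdings Ltd.
Aggregating (R3): 32% + 26.52% = 58.52%.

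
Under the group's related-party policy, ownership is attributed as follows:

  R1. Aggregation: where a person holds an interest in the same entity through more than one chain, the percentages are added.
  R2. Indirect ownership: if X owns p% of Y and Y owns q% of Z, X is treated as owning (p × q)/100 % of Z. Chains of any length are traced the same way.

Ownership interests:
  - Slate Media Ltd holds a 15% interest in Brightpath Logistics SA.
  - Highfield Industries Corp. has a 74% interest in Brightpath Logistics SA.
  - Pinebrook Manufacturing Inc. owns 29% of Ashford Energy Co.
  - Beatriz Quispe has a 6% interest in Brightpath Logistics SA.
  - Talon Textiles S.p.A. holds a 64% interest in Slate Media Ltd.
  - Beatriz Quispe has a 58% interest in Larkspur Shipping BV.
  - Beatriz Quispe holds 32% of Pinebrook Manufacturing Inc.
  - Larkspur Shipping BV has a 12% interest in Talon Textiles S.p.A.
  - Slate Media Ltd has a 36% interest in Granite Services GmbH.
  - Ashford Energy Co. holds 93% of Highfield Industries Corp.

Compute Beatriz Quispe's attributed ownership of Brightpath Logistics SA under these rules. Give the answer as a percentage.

13.054656%

Chain via Pinebrook Manufacturing Inc. → Ashford Energy Co. → Highfield Industries Corp. (R2): 32% × 29% × 93% × 74% = 6.386496% of Brightpath Logistics SA.
Chain via Larkspur Shipping BV → Talon Textiles S.p.A. → Slate Media Ltd (R2): 58% × 12% × 64% × 15% = 0.66816% of Brightpath Logistics SA.
Direct interest in Brightpath Logistics SA: 6%.
Aggregating (R1): 6.386496% + 0.66816% + 6% = 13.054656%.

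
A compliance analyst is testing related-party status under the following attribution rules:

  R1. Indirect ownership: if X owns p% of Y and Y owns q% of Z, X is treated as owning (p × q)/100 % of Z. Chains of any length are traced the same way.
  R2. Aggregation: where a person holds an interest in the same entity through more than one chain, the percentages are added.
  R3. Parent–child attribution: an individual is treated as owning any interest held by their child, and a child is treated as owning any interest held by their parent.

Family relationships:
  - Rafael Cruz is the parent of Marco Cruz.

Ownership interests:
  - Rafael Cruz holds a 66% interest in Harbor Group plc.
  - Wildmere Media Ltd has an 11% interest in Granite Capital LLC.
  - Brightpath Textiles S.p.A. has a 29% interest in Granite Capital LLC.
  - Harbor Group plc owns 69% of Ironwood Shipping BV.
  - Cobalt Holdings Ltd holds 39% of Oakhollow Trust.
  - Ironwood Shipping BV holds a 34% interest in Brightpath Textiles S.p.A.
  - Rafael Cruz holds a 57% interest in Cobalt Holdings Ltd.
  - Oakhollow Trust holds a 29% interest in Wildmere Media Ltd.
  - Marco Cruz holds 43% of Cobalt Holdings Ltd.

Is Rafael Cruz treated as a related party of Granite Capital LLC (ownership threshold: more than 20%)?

No

By parent–child attribution (R3), Rafael Cruz is treated as also owning Marco Cruz's interest in Cobalt Holdings Ltd, giving 57% + 43% = 100%.
Chain via Cobalt Holdings Ltd → Oakhollow Trust → Wildmere Media Ltd (R1): 100% × 39% × 29% × 11% = 1.2441% of Granite Capital LLC.
Chain via Harbor Group plc → Ironwood Shipping BV → Brightpath Textiles S.p.A. (R1): 66% × 69% × 34% × 29% = 4.490244% of Granite Capital LLC.
Aggregating (R2): 1.2441% + 4.490244% = 5.734344%.
5.734344% does not exceed the 20% threshold, so Rafael is not a related party to Granite Capital LLC.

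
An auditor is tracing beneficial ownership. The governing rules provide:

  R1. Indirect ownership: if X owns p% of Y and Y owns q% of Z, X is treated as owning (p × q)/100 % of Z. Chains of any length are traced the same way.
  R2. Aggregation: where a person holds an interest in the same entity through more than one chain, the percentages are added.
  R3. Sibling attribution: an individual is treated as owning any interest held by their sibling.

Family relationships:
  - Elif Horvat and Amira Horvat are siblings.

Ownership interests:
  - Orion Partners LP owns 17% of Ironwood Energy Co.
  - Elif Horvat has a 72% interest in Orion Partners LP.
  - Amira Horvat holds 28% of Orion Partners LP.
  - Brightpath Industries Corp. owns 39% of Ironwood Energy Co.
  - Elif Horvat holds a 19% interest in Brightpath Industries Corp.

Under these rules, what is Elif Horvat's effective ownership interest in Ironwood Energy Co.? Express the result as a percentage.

By sibling attribution (R3), Elif Horvat is treated as also owning Amira Horvat's interest in Orion Partners LP, giving 72% + 28% = 100%.
Chain via Orion Partners LP (R1): 100% × 17% = 17% of Ironwood Energy Co.
Chain via Brightpath Industries Corp. (R1): 19% × 39% = 7.41% of Ironwood Energy Co.
Aggregating (R2): 17% + 7.41% = 24.41%.

24.41%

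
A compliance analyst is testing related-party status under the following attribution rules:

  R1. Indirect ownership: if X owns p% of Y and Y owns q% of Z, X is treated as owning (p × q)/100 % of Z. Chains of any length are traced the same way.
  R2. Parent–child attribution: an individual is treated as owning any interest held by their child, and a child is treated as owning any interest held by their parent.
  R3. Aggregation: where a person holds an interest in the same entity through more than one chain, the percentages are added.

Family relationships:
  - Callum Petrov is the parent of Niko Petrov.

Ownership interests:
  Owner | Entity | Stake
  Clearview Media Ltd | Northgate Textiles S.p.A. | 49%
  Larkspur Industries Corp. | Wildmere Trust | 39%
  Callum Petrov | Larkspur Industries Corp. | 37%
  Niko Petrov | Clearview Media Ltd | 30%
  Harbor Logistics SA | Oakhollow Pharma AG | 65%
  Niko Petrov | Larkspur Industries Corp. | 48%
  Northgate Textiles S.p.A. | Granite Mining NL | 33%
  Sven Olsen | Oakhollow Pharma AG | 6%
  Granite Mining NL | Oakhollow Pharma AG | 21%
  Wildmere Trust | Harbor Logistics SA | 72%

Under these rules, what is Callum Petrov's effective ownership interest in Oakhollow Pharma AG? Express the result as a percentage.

16.53291%

By parent–child attribution (R2), Callum Petrov is treated as also owning Niko Petrov's interest in Larkspur Industries Corp, giving 37% + 48% = 85%.
By parent–child attribution (R2), Callum Petrov is treated as owning Niko Petrov's 30% interest in Clearview Media Ltd.
Chain via Larkspur Industries Corp. → Wildmere Trust → Harbor Logistics SA (R1): 85% × 39% × 72% × 65% = 15.5142% of Oakhollow Pharma AG.
Chain via Clearview Media Ltd → Northgate Textiles S.p.A. → Granite Mining NL (R1): 30% × 49% × 33% × 21% = 1.01871% of Oakhollow Pharma AG.
Aggregating (R3): 15.5142% + 1.01871% = 16.53291%.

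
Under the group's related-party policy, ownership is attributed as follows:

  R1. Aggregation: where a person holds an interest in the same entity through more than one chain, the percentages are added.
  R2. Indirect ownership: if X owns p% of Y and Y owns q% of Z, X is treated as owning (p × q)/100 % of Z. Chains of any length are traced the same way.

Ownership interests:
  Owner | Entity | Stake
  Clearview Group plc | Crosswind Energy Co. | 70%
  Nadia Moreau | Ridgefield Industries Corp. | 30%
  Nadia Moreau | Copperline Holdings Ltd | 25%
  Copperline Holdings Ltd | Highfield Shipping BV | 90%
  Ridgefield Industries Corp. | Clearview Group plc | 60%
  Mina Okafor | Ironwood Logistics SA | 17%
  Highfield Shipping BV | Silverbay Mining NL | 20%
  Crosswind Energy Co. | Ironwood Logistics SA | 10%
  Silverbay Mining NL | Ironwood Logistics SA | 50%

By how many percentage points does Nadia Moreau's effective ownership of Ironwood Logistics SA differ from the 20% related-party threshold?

16.49

Chain via Copperline Holdings Ltd → Highfield Shipping BV → Silverbay Mining NL (R2): 25% × 90% × 20% × 50% = 2.25% of Ironwood Logistics SA.
Chain via Ridgefield Industries Corp. → Clearview Group plc → Crosswind Energy Co. (R2): 30% × 60% × 70% × 10% = 1.26% of Ironwood Logistics SA.
Aggregating (R1): 2.25% + 1.26% = 3.51%.
3.51% falls short of the 20% threshold by 16.49 percentage points.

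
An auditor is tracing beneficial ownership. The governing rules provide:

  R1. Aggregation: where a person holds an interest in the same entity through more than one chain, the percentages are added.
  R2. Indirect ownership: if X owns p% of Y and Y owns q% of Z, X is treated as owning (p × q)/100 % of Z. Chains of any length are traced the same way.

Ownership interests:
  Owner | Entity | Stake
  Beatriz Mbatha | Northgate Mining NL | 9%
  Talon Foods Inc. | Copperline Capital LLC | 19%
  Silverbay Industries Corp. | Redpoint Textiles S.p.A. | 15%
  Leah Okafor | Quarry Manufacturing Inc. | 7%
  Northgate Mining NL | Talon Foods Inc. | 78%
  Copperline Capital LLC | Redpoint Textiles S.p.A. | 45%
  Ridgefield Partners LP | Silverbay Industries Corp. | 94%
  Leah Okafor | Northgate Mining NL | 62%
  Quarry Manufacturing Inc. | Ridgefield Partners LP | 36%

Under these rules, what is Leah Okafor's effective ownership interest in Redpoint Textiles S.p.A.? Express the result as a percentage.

4.4901%

Chain via Quarry Manufacturing Inc. → Ridgefield Partners LP → Silverbay Industries Corp. (R2): 7% × 36% × 94% × 15% = 0.35532% of Redpoint Textiles S.p.A.
Chain via Northgate Mining NL → Talon Foods Inc. → Copperline Capital LLC (R2): 62% × 78% × 19% × 45% = 4.13478% of Redpoint Textiles S.p.A.
Aggregating (R1): 0.35532% + 4.13478% = 4.4901%.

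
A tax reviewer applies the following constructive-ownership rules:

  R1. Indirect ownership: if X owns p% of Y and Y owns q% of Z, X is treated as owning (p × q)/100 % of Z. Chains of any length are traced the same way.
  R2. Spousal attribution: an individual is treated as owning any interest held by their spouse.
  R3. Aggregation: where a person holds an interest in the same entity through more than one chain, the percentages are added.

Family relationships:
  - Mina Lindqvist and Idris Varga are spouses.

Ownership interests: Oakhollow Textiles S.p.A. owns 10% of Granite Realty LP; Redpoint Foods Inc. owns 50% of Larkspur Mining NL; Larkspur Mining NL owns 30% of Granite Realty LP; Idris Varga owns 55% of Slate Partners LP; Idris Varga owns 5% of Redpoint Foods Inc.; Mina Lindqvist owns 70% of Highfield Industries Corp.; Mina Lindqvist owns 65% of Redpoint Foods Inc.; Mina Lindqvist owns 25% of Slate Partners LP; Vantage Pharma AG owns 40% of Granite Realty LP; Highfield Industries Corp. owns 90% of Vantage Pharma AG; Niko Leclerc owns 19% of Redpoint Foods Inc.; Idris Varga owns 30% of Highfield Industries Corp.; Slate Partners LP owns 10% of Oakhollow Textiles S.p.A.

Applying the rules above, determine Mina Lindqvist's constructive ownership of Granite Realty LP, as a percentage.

By spousal attribution (R2), Mina Lindqvist is treated as also owning Idris Varga's interest in Highfield Industries Corp, giving 70% + 30% = 100%.
By spousal attribution (R2), Mina Lindqvist is treated as also owning Idris Varga's interest in Slate Partners LP, giving 25% + 55% = 80%.
By spousal attribution (R2), Mina Lindqvist is treated as also owning Idris Varga's interest in Redpoint Foods Inc, giving 65% + 5% = 70%.
Chain via Highfield Industries Corp. → Vantage Pharma AG (R1): 100% × 90% × 40% = 36% of Granite Realty LP.
Chain via Slate Partners LP → Oakhollow Textiles S.p.A. (R1): 80% × 10% × 10% = 0.8% of Granite Realty LP.
Chain via Redpoint Foods Inc. → Larkspur Mining NL (R1): 70% × 50% × 30% = 10.5% of Granite Realty LP.
Aggregating (R3): 36% + 0.8% + 10.5% = 47.3%.

47.3%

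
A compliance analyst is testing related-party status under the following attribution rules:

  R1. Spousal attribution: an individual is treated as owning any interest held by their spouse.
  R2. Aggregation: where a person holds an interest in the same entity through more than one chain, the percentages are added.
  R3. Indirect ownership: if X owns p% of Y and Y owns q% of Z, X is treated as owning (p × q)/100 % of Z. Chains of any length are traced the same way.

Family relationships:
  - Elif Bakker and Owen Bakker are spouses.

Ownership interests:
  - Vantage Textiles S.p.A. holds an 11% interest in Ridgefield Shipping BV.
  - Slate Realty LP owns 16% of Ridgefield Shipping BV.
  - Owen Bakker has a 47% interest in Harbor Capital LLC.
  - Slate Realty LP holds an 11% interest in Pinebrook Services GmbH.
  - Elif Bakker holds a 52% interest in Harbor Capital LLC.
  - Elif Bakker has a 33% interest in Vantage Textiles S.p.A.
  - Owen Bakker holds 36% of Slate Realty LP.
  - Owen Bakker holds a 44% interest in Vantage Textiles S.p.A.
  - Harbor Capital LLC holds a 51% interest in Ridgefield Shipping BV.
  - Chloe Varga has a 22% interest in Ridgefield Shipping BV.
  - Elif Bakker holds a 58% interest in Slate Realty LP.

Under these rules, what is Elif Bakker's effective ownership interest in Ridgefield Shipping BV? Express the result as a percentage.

By spousal attribution (R1), Elif Bakker is treated as also owning Owen Bakker's interest in Slate Realty LP, giving 58% + 36% = 94%.
By spousal attribution (R1), Elif Bakker is treated as also owning Owen Bakker's interest in Vantage Textiles S.p.A, giving 33% + 44% = 77%.
By spousal attribution (R1), Elif Bakker is treated as also owning Owen Bakker's interest in Harbor Capital LLC, giving 52% + 47% = 99%.
Chain via Slate Realty LP (R3): 94% × 16% = 15.04% of Ridgefield Shipping BV.
Chain via Vantage Textiles S.p.A. (R3): 77% × 11% = 8.47% of Ridgefield Shipping BV.
Chain via Harbor Capital LLC (R3): 99% × 51% = 50.49% of Ridgefield Shipping BV.
Aggregating (R2): 15.04% + 8.47% + 50.49% = 74%.

74%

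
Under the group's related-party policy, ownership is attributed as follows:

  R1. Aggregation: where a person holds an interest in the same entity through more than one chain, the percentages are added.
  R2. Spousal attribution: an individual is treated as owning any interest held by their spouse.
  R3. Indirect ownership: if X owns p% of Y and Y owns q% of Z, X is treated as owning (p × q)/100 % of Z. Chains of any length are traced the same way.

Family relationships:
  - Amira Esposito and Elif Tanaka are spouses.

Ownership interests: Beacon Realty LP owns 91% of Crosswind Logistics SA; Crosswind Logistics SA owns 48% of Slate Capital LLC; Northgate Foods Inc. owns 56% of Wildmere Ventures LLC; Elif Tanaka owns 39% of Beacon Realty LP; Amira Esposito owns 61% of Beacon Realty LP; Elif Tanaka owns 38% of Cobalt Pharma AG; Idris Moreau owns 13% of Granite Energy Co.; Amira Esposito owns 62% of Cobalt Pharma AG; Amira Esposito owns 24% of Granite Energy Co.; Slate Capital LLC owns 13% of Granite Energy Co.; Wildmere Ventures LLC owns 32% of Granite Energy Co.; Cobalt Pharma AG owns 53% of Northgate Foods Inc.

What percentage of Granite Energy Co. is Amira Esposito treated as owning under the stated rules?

By spousal attribution (R2), Amira Esposito is treated as also owning Elif Tanaka's interest in Beacon Realty LP, giving 61% + 39% = 100%.
By spousal attribution (R2), Amira Esposito is treated as also owning Elif Tanaka's interest in Cobalt Pharma AG, giving 62% + 38% = 100%.
Chain via Beacon Realty LP → Crosswind Logistics SA → Slate Capital LLC (R3): 100% × 91% × 48% × 13% = 5.6784% of Granite Energy Co.
Chain via Cobalt Pharma AG → Northgate Foods Inc. → Wildmere Ventures LLC (R3): 100% × 53% × 56% × 32% = 9.4976% of Granite Energy Co.
Direct interest in Granite Energy Co: 24%.
Aggregating (R1): 5.6784% + 9.4976% + 24% = 39.176%.

39.176%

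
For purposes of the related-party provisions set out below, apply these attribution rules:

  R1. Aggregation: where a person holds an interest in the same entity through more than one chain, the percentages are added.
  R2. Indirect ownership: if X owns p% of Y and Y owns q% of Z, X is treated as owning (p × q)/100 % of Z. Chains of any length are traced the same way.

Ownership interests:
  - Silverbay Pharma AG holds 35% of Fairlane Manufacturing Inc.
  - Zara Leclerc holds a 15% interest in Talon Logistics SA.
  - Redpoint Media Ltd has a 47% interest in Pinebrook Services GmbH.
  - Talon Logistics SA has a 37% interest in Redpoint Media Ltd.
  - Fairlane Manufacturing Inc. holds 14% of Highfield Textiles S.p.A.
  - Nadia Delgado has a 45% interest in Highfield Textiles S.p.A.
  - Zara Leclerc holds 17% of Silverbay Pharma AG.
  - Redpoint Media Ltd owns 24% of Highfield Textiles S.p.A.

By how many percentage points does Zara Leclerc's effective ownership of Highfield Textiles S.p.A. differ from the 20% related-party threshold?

17.835

Chain via Silverbay Pharma AG → Fairlane Manufacturing Inc. (R2): 17% × 35% × 14% = 0.833% of Highfield Textiles S.p.A.
Chain via Talon Logistics SA → Redpoint Media Ltd (R2): 15% × 37% × 24% = 1.332% of Highfield Textiles S.p.A.
Aggregating (R1): 0.833% + 1.332% = 2.165%.
2.165% falls short of the 20% threshold by 17.835 percentage points.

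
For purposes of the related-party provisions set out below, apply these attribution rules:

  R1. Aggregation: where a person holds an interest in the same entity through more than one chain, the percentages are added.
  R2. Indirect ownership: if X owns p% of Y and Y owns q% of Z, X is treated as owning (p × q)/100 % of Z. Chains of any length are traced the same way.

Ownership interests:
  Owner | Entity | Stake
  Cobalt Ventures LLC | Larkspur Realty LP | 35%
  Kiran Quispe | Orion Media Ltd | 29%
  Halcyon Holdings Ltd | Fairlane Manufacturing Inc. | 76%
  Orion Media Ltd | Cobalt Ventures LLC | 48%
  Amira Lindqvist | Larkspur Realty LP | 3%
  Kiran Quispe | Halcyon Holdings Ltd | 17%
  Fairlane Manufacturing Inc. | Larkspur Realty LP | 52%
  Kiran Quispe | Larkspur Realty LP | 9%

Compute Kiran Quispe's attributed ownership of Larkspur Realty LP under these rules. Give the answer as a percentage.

20.5904%

Chain via Halcyon Holdings Ltd → Fairlane Manufacturing Inc. (R2): 17% × 76% × 52% = 6.7184% of Larkspur Realty LP.
Chain via Orion Media Ltd → Cobalt Ventures LLC (R2): 29% × 48% × 35% = 4.872% of Larkspur Realty LP.
Direct interest in Larkspur Realty LP: 9%.
Aggregating (R1): 6.7184% + 4.872% + 9% = 20.5904%.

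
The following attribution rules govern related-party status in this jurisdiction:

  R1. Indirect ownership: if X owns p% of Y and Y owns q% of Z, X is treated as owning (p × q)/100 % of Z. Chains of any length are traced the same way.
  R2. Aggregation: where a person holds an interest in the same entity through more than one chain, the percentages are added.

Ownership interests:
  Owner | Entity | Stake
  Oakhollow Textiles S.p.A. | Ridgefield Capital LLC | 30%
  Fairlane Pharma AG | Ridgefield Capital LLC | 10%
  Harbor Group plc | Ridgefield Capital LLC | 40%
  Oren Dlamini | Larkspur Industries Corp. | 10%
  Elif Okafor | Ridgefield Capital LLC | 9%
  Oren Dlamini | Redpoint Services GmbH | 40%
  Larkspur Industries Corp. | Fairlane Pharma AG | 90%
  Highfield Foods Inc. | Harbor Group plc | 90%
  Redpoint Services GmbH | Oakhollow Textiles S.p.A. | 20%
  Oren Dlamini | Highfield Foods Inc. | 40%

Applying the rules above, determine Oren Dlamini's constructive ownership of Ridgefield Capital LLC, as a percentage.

17.7%

Chain via Redpoint Services GmbH → Oakhollow Textiles S.p.A. (R1): 40% × 20% × 30% = 2.4% of Ridgefield Capital LLC.
Chain via Highfield Foods Inc. → Harbor Group plc (R1): 40% × 90% × 40% = 14.4% of Ridgefield Capital LLC.
Chain via Larkspur Industries Corp. → Fairlane Pharma AG (R1): 10% × 90% × 10% = 0.9% of Ridgefield Capital LLC.
Aggregating (R2): 2.4% + 14.4% + 0.9% = 17.7%.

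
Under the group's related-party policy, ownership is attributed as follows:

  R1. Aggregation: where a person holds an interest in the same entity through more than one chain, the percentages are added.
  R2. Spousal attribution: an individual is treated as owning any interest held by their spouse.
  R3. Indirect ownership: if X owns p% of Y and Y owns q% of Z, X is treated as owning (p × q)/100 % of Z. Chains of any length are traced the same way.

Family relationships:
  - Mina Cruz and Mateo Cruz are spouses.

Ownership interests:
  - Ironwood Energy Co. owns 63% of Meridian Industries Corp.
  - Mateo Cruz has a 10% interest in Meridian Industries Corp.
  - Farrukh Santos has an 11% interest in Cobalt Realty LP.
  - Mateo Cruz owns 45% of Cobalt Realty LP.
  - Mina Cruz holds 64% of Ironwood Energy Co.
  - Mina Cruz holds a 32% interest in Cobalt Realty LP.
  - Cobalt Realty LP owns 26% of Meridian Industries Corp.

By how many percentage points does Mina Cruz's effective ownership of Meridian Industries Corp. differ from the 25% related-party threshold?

By spousal attribution (R2), Mina Cruz is treated as also owning Mateo Cruz's interest in Cobalt Realty LP, giving 32% + 45% = 77%.
By spousal attribution (R2), Mina Cruz is treated as owning Mateo Cruz's 10% interest in Meridian Industries Corp.
Chain via Ironwood Energy Co. (R3): 64% × 63% = 40.32% of Meridian Industries Corp.
Chain via Cobalt Realty LP (R3): 77% × 26% = 20.02% of Meridian Industries Corp.
Direct interest in Meridian Industries Corp: 10%.
Aggregating (R1): 40.32% + 20.02% + 10% = 70.34%.
70.34% exceeds the 25% threshold by 45.34 percentage points.

45.34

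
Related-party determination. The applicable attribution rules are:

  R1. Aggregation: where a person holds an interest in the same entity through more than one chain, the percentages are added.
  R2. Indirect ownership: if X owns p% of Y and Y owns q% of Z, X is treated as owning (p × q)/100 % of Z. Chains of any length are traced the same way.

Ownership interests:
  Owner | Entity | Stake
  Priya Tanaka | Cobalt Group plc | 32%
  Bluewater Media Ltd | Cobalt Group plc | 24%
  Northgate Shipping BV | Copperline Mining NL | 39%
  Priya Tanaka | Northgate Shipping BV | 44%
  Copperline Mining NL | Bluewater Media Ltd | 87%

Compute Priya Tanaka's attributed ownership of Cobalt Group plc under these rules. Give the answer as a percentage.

Chain via Northgate Shipping BV → Copperline Mining NL → Bluewater Media Ltd (R2): 44% × 39% × 87% × 24% = 3.583008% of Cobalt Group plc.
Direct interest in Cobalt Group plc: 32%.
Aggregating (R1): 3.583008% + 32% = 35.583008%.

35.583008%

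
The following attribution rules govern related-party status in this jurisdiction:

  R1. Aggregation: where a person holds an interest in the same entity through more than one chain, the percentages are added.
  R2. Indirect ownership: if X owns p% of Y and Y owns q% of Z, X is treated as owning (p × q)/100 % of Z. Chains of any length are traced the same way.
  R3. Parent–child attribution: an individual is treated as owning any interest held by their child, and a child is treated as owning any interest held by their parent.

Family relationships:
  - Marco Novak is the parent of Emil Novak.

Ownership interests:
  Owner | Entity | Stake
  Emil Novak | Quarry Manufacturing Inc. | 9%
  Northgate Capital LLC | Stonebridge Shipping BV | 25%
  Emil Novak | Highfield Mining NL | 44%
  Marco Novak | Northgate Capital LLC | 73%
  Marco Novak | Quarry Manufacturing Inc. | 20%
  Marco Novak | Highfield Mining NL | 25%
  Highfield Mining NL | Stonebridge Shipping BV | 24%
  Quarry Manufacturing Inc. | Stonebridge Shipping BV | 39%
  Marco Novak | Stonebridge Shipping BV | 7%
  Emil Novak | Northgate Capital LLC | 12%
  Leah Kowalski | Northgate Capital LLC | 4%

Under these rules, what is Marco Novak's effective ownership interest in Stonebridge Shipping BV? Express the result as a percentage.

By parent–child attribution (R3), Marco Novak is treated as also owning Emil Novak's interest in Highfield Mining NL, giving 25% + 44% = 69%.
By parent–child attribution (R3), Marco Novak is treated as also owning Emil Novak's interest in Quarry Manufacturing Inc, giving 20% + 9% = 29%.
By parent–child attribution (R3), Marco Novak is treated as also owning Emil Novak's interest in Northgate Capital LLC, giving 73% + 12% = 85%.
Chain via Highfield Mining NL (R2): 69% × 24% = 16.56% of Stonebridge Shipping BV.
Chain via Quarry Manufacturing Inc. (R2): 29% × 39% = 11.31% of Stonebridge Shipping BV.
Chain via Northgate Capital LLC (R2): 85% × 25% = 21.25% of Stonebridge Shipping BV.
Direct interest in Stonebridge Shipping BV: 7%.
Aggregating (R1): 16.56% + 11.31% + 21.25% + 7% = 56.12%.

56.12%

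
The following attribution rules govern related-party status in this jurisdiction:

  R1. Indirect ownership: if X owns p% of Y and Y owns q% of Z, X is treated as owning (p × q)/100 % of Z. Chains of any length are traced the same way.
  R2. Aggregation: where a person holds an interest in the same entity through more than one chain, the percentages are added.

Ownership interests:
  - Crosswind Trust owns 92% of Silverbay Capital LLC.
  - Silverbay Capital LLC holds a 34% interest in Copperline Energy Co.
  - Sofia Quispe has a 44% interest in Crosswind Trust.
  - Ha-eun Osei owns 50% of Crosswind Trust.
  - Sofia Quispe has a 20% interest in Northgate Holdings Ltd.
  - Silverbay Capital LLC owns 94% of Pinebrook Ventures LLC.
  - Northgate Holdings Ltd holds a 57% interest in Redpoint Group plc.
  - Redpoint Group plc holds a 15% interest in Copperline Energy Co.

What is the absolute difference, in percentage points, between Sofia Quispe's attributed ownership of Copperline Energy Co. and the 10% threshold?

Chain via Northgate Holdings Ltd → Redpoint Group plc (R1): 20% × 57% × 15% = 1.71% of Copperline Energy Co.
Chain via Crosswind Trust → Silverbay Capital LLC (R1): 44% × 92% × 34% = 13.7632% of Copperline Energy Co.
Aggregating (R2): 1.71% + 13.7632% = 15.4732%.
15.4732% exceeds the 10% threshold by 5.4732 percentage points.

5.4732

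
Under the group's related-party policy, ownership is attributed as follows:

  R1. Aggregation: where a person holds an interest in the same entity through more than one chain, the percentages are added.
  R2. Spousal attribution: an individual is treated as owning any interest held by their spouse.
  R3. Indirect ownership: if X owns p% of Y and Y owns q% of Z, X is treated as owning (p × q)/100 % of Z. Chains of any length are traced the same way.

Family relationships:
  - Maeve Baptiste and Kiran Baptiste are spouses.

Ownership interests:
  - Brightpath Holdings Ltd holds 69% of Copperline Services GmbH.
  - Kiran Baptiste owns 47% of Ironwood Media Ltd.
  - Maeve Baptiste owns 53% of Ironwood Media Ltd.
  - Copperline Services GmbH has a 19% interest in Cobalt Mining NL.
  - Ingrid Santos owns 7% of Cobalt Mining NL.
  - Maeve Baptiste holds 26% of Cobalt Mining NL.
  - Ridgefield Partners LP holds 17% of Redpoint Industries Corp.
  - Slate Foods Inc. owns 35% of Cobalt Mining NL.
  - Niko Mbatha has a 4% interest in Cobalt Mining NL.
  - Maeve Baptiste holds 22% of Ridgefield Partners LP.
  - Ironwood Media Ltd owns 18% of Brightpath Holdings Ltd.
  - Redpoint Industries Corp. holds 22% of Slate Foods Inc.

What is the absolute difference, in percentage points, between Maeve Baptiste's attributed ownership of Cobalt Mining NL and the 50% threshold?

By spousal attribution (R2), Maeve Baptiste is treated as also owning Kiran Baptiste's interest in Ironwood Media Ltd, giving 53% + 47% = 100%.
Chain via Ironwood Media Ltd → Brightpath Holdings Ltd → Copperline Services GmbH (R3): 100% × 18% × 69% × 19% = 2.3598% of Cobalt Mining NL.
Chain via Ridgefield Partners LP → Redpoint Industries Corp. → Slate Foods Inc. (R3): 22% × 17% × 22% × 35% = 0.28798% of Cobalt Mining NL.
Direct interest in Cobalt Mining NL: 26%.
Aggregating (R1): 2.3598% + 0.28798% + 26% = 28.64778%.
28.64778% falls short of the 50% threshold by 21.35222 percentage points.

21.35222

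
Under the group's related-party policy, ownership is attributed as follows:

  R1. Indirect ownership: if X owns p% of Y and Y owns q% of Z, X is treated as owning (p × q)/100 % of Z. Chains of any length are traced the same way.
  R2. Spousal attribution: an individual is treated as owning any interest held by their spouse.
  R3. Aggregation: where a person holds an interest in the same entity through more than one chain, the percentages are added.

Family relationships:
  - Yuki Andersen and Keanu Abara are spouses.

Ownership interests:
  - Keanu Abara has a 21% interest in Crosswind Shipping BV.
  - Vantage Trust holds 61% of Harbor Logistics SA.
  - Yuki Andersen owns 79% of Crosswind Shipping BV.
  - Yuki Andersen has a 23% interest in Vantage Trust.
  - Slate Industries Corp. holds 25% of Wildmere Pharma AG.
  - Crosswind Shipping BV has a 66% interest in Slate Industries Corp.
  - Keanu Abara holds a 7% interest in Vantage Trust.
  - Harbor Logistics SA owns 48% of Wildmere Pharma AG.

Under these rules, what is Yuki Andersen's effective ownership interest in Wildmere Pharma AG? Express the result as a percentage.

By spousal attribution (R2), Yuki Andersen is treated as also owning Keanu Abara's interest in Vantage Trust, giving 23% + 7% = 30%.
By spousal attribution (R2), Yuki Andersen is treated as also owning Keanu Abara's interest in Crosswind Shipping BV, giving 79% + 21% = 100%.
Chain via Vantage Trust → Harbor Logistics SA (R1): 30% × 61% × 48% = 8.784% of Wildmere Pharma AG.
Chain via Crosswind Shipping BV → Slate Industries Corp. (R1): 100% × 66% × 25% = 16.5% of Wildmere Pharma AG.
Aggregating (R3): 8.784% + 16.5% = 25.284%.

25.284%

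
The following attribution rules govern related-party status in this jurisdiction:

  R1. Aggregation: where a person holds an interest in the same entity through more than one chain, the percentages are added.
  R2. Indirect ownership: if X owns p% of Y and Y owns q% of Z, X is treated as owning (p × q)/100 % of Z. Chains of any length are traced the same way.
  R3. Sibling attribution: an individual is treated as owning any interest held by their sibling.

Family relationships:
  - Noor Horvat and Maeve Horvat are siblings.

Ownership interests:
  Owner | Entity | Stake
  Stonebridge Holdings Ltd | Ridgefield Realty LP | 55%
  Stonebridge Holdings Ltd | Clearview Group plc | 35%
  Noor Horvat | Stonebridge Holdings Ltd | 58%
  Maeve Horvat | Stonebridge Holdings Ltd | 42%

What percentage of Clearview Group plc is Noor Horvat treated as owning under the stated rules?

By sibling attribution (R3), Noor Horvat is treated as also owning Maeve Horvat's interest in Stonebridge Holdings Ltd, giving 58% + 42% = 100%.
Chain via Stonebridge Holdings Ltd (R2): 100% × 35% = 35% of Clearview Group plc.

35%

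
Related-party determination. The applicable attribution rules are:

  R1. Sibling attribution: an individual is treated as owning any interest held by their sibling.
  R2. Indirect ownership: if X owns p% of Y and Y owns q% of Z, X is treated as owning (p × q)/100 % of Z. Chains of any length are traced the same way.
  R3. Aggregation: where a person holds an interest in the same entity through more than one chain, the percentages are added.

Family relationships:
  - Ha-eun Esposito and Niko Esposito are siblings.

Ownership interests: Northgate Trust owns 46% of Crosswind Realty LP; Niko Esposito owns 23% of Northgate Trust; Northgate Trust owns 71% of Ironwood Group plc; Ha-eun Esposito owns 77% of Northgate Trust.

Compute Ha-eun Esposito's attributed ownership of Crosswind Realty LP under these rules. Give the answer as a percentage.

46%

By sibling attribution (R1), Ha-eun Esposito is treated as also owning Niko Esposito's interest in Northgate Trust, giving 77% + 23% = 100%.
Chain via Northgate Trust (R2): 100% × 46% = 46% of Crosswind Realty LP.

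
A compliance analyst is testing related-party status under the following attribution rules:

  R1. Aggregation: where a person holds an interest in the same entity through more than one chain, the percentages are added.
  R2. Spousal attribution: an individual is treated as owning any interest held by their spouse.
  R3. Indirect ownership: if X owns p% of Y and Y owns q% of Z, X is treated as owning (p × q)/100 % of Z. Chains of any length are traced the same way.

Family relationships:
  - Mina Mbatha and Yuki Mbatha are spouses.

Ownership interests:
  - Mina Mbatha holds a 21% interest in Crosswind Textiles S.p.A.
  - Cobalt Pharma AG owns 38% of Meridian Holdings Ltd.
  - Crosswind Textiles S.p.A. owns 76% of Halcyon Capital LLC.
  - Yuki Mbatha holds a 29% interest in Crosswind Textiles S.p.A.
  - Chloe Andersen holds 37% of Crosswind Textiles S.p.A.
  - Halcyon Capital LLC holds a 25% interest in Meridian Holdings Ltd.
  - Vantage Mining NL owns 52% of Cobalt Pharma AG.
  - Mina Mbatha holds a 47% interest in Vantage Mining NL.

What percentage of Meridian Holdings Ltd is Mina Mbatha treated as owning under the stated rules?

18.7872%

By spousal attribution (R2), Mina Mbatha is treated as also owning Yuki Mbatha's interest in Crosswind Textiles S.p.A, giving 21% + 29% = 50%.
Chain via Vantage Mining NL → Cobalt Pharma AG (R3): 47% × 52% × 38% = 9.2872% of Meridian Holdings Ltd.
Chain via Crosswind Textiles S.p.A. → Halcyon Capital LLC (R3): 50% × 76% × 25% = 9.5% of Meridian Holdings Ltd.
Aggregating (R1): 9.2872% + 9.5% = 18.7872%.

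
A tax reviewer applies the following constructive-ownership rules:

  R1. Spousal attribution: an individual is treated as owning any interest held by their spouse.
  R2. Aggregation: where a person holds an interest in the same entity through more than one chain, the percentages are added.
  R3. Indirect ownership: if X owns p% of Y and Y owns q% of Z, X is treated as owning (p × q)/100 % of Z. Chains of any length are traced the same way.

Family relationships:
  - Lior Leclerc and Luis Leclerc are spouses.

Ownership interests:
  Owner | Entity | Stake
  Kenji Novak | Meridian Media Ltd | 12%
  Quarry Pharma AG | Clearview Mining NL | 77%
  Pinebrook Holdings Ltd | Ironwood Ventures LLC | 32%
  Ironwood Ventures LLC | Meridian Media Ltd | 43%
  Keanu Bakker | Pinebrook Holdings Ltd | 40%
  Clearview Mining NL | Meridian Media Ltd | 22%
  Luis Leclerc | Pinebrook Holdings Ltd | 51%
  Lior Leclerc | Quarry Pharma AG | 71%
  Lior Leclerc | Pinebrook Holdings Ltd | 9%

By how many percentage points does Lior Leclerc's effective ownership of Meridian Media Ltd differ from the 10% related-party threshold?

By spousal attribution (R1), Lior Leclerc is treated as also owning Luis Leclerc's interest in Pinebrook Holdings Ltd, giving 9% + 51% = 60%.
Chain via Quarry Pharma AG → Clearview Mining NL (R3): 71% × 77% × 22% = 12.0274% of Meridian Media Ltd.
Chain via Pinebrook Holdings Ltd → Ironwood Ventures LLC (R3): 60% × 32% × 43% = 8.256% of Meridian Media Ltd.
Aggregating (R2): 12.0274% + 8.256% = 20.2834%.
20.2834% exceeds the 10% threshold by 10.2834 percentage points.

10.2834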